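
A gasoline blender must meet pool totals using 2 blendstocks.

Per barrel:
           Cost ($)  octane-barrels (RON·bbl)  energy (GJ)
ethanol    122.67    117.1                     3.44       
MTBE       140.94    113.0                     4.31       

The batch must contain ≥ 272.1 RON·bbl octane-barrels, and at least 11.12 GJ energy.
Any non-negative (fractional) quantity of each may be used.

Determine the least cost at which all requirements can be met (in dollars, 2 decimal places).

$363.63

This is a linear program. Let x1 = barrels of ethanol, x2 = barrels of MTBE.
min 122.67x1 + 140.94x2 s.t.:
  117.1x1 + 113x2 ≥ 272.1   (octane-barrels)
  3.44x1 + 4.31x2 ≥ 11.12   (energy)
  x1, x2 ≥ 0.
At the optimum only MTBE is positive (ethanol = 0). Binding constraint: energy.
Solving gives x2 = 2.58.
Hence cost = 140.94·2.58 = $363.6252.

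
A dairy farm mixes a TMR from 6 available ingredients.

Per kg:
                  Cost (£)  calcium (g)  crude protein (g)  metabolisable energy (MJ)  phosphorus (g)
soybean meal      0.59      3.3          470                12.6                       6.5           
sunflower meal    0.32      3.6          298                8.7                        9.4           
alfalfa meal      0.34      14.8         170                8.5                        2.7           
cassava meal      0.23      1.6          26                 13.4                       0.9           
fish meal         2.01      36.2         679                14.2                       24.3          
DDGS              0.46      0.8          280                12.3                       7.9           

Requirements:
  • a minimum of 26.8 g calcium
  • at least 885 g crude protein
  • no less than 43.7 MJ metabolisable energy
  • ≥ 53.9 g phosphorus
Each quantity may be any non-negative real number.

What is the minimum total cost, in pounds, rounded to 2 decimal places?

£1.95

Treat it as an LP. Let x1 = kg of soybean meal, x2 = kg of sunflower meal, x3 = kg of alfalfa meal, x4 = kg of cassava meal, x5 = kg of fish meal, x6 = kg of DDGS.
Minimise 0.59x1 + 0.32x2 + 0.34x3 + 0.23x4 + 2.01x5 + 0.46x6 subject to:
  3.3x1 + 3.6x2 + 14.8x3 + 1.6x4 + 36.2x5 + 0.8x6 ≥ 26.8   (calcium)
  470x1 + 298x2 + 170x3 + 26x4 + 679x5 + 280x6 ≥ 885   (crude protein)
  12.6x1 + 8.7x2 + 8.5x3 + 13.4x4 + 14.2x5 + 12.3x6 ≥ 43.7   (metabolisable energy)
  6.5x1 + 9.4x2 + 2.7x3 + 0.9x4 + 24.3x5 + 7.9x6 ≥ 53.9   (phosphorus)
  x1, x2, x3, x4, x5, x6 ≥ 0.
The minimum-cost mix takes nothing from soybean meal, cassava meal, fish meal, DDGS — only sunflower meal, alfalfa meal. The calcium and phosphorus requirements are met with equality.
That vertex is x2 = 5.606, x3 = 0.4473.
Hence cost = 0.32·5.606 + 0.34·0.4473 = £1.9460.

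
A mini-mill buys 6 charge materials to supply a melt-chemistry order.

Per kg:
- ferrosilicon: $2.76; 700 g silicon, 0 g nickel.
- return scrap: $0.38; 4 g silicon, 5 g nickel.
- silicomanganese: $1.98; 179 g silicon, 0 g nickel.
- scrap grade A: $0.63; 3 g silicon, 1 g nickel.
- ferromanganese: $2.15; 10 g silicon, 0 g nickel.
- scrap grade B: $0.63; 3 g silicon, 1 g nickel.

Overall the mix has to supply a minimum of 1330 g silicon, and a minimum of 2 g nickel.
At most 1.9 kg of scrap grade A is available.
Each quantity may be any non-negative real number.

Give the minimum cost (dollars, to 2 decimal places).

Treat it as an LP. Let x1 = kg of ferrosilicon, x2 = kg of return scrap, x3 = kg of silicomanganese, x4 = kg of scrap grade A, x5 = kg of ferromanganese, x6 = kg of scrap grade B.
min 2.76x1 + 0.38x2 + 1.98x3 + 0.63x4 + 2.15x5 + 0.63x6 with:
  700x1 + 4x2 + 179x3 + 3x4 + 10x5 + 3x6 ≥ 1330   (silicon)
  5x2 + 1x4 + 1x6 ≥ 2   (nickel)
  x4 ≤ 1.9
  x1, x2, x3, x4, x5, x6 ≥ 0.
The optimal basis is {ferrosilicon, return scrap}; silicomanganese, scrap grade A, ferromanganese, scrap grade B drop out. There the silicon and nickel constraints are tight.
That vertex is x1 = 1.898, x2 = 0.4.
Objective = 2.76·1.898 + 0.38·0.4 = 5.3905.

$5.39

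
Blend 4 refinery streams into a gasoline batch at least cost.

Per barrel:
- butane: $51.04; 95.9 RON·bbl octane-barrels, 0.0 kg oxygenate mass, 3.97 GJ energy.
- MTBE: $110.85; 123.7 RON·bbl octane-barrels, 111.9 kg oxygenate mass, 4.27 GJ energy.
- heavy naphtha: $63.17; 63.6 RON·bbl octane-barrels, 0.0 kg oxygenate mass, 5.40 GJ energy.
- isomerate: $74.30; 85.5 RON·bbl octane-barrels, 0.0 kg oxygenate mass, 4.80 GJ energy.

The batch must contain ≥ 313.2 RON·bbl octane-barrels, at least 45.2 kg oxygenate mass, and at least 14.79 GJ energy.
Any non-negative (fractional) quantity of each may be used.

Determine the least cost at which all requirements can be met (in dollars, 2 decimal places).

$207.85

Set it up as a linear program. Let x1 = barrels of butane, x2 = barrels of MTBE, x3 = barrels of heavy naphtha, x4 = barrels of isomerate.
Minimize 51.04x1 + 110.85x2 + 63.17x3 + 74.3x4 with:
  95.9x1 + 123.7x2 + 63.6x3 + 85.5x4 ≥ 313.2   (octane-barrels)
  111.9x2 ≥ 45.2   (oxygenate mass)
  3.97x1 + 4.27x2 + 5.4x3 + 4.8x4 ≥ 14.79   (energy)
  x1, x2, x3, x4 ≥ 0.
The optimal basis is {butane, MTBE, heavy naphtha}; isomerate drops out. The octane-barrels, oxygenate mass, energy requirements are met with equality.
Solving gives x1 = 2.2253, x2 = 0.40393, x3 = 0.7835.
Total cost: 51.04·2.2253 + 110.85·0.40393 + 63.17·0.7835 = 207.8486.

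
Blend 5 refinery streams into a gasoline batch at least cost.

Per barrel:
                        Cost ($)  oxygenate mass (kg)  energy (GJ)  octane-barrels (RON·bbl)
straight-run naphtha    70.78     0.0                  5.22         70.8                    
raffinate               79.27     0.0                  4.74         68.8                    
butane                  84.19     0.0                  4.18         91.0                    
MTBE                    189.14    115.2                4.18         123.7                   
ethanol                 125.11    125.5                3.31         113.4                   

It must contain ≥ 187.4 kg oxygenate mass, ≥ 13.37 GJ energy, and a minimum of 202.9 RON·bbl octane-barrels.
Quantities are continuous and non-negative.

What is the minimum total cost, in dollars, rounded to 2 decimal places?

$301.09

Set it up as a linear program. Let x1 = barrels of straight-run naphtha, x2 = barrels of raffinate, x3 = barrels of butane, x4 = barrels of MTBE, x5 = barrels of ethanol.
Minimise 70.78x1 + 79.27x2 + 84.19x3 + 189.14x4 + 125.11x5 s.t.:
  115.2x4 + 125.5x5 ≥ 187.4   (oxygenate mass)
  5.22x1 + 4.74x2 + 4.18x3 + 4.18x4 + 3.31x5 ≥ 13.37   (energy)
  70.8x1 + 68.8x2 + 91x3 + 123.7x4 + 113.4x5 ≥ 202.9   (octane-barrels)
  x1, x2, x3, x4, x5 ≥ 0.
At the optimum only straight-run naphtha, ethanol are positive (raffinate, butane, MTBE = 0). There the oxygenate mass and energy constraints are tight.
Solving gives x1 = 1.61445, x5 = 1.49323.
Objective = 70.78·1.61445 + 125.11·1.49323 = 301.0888.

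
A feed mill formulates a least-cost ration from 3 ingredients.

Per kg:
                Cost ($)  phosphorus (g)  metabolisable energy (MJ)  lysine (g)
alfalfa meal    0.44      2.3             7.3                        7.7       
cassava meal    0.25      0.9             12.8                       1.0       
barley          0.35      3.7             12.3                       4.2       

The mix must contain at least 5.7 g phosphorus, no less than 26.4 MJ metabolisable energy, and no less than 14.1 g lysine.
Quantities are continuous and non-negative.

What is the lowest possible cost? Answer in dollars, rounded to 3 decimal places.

Let x1 = kg of alfalfa meal, x2 = kg of cassava meal, x3 = kg of barley.
min 0.44x1 + 0.25x2 + 0.35x3 subject to:
  2.3x1 + 0.9x2 + 3.7x3 ≥ 5.7   (phosphorus)
  7.3x1 + 12.8x2 + 12.3x3 ≥ 26.4   (metabolisable energy)
  7.7x1 + 1x2 + 4.2x3 ≥ 14.1   (lysine)
  x1, x2, x3 ≥ 0.
At the optimum only alfalfa meal, barley are positive (cassava meal = 0). Binding constraints: metabolisable energy and lysine.
That vertex is x1 = 0.9766, x3 = 1.567.
Total cost: 0.44·0.9766 + 0.35·1.567 = 0.97815.

$0.978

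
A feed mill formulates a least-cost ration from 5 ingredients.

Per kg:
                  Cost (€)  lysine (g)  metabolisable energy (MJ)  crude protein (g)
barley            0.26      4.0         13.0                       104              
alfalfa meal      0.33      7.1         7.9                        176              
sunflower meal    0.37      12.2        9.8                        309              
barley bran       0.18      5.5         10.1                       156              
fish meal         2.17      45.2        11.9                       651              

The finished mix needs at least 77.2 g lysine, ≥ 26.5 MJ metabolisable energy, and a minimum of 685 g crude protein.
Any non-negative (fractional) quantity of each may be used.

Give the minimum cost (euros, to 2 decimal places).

€2.34

Treat it as an LP. Let x1 = kg of barley, x2 = kg of alfalfa meal, x3 = kg of sunflower meal, x4 = kg of barley bran, x5 = kg of fish meal.
Minimise 0.26x1 + 0.33x2 + 0.37x3 + 0.18x4 + 2.17x5 with:
  4x1 + 7.1x2 + 12.2x3 + 5.5x4 + 45.2x5 ≥ 77.2   (lysine)
  13x1 + 7.9x2 + 9.8x3 + 10.1x4 + 11.9x5 ≥ 26.5   (metabolisable energy)
  104x1 + 176x2 + 309x3 + 156x4 + 651x5 ≥ 685   (crude protein)
  x1, x2, x3, x4, x5 ≥ 0.
The cheapest feasible vertex uses only sunflower meal; barley, alfalfa meal, barley bran, fish meal are not used. Binding constraint: lysine.
That vertex is x3 = 6.328.
Hence cost = 0.37·6.328 = €2.3414.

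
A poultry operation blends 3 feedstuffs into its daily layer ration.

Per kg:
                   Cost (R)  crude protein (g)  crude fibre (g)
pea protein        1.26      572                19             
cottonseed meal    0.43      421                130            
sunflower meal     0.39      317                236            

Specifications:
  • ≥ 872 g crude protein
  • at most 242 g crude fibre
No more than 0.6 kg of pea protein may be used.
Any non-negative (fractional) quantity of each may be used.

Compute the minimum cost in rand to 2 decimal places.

R1.01

Let x1 = kg of pea protein, x2 = kg of cottonseed meal, x3 = kg of sunflower meal.
Minimize 1.26x1 + 0.43x2 + 0.39x3 subject to:
  572x1 + 421x2 + 317x3 ≥ 872   (crude protein)
  19x1 + 130x2 + 236x3 ≤ 242   (crude fibre)
  x1 ≤ 0.6
  x1, x2, x3 ≥ 0.
At the optimum only pea protein, cottonseed meal are positive (sunflower meal = 0). Binding constraints: crude protein and crude fibre.
That vertex is x1 = 0.173, x2 = 1.836.
Total cost: 1.26·0.173 + 0.43·1.836 = 1.0075.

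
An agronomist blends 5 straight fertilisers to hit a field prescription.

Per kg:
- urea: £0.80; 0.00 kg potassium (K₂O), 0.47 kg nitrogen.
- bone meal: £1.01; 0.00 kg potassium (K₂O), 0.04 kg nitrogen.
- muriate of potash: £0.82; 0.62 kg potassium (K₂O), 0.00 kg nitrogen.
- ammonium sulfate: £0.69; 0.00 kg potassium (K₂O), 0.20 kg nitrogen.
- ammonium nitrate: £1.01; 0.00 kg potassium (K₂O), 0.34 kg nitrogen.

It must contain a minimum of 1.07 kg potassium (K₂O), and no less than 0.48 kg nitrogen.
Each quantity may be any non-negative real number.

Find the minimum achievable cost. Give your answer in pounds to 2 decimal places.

This is a linear program. Let x1 = kg of urea, x2 = kg of bone meal, x3 = kg of muriate of potash, x4 = kg of ammonium sulfate, x5 = kg of ammonium nitrate.
Minimise 0.8x1 + 1.01x2 + 0.82x3 + 0.69x4 + 1.01x5 s.t.:
  0.62x3 ≥ 1.07   (potassium (K₂O))
  0.47x1 + 0.04x2 + 0.2x4 + 0.34x5 ≥ 0.48   (nitrogen)
  x1, x2, x3, x4, x5 ≥ 0.
The optimal basis is {urea, muriate of potash}; bone meal, ammonium sulfate, ammonium nitrate drop out. The potassium (K₂O) and nitrogen requirements are met with equality.
Optimal quantities: urea = 1.021 kg, muriate of potash = 1.726 kg.
Hence cost = 0.8·1.021 + 0.82·1.726 = £2.2321.

£2.23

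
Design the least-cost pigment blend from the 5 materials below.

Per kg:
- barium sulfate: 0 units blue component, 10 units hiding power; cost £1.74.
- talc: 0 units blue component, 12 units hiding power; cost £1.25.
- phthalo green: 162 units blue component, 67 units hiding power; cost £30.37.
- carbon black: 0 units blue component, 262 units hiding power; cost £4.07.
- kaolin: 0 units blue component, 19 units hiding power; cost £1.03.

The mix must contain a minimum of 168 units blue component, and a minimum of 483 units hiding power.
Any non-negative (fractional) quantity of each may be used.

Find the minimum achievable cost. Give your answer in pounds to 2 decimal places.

£37.92

Let x1 = kg of barium sulfate, x2 = kg of talc, x3 = kg of phthalo green, x4 = kg of carbon black, x5 = kg of kaolin.
Minimise 1.74x1 + 1.25x2 + 30.37x3 + 4.07x4 + 1.03x5 s.t.:
  162x3 ≥ 168   (blue component)
  10x1 + 12x2 + 67x3 + 262x4 + 19x5 ≥ 483   (hiding power)
  x1, x2, x3, x4, x5 ≥ 0.
At the optimum only phthalo green, carbon black are positive (barium sulfate, talc, kaolin = 0). There the blue component and hiding power constraints are tight.
Solving gives x3 = 1.037, x4 = 1.578.
Objective = 30.37·1.037 + 4.07·1.578 = 37.9162.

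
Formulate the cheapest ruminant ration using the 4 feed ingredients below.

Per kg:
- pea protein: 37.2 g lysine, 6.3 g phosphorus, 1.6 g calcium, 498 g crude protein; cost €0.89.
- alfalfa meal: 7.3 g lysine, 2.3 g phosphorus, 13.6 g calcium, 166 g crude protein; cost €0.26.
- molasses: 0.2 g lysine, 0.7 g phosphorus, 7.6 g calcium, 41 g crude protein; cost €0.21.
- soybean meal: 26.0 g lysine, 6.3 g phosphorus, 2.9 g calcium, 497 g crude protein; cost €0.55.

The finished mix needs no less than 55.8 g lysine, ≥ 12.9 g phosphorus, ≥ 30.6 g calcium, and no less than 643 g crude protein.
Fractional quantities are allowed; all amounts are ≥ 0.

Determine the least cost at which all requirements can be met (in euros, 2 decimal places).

Let x1 = kg of pea protein, x2 = kg of alfalfa meal, x3 = kg of molasses, x4 = kg of soybean meal.
min 0.89x1 + 0.26x2 + 0.21x3 + 0.55x4 s.t.:
  37.2x1 + 7.3x2 + 0.2x3 + 26x4 ≥ 55.8   (lysine)
  6.3x1 + 2.3x2 + 0.7x3 + 6.3x4 ≥ 12.9   (phosphorus)
  1.6x1 + 13.6x2 + 7.6x3 + 2.9x4 ≥ 30.6   (calcium)
  498x1 + 166x2 + 41x3 + 497x4 ≥ 643   (crude protein)
  x1, x2, x3, x4 ≥ 0.
The minimum-cost mix takes nothing from pea protein, molasses — only alfalfa meal, soybean meal. There the lysine and calcium constraints are tight.
That vertex is x2 = 1.907, x4 = 1.611.
Cost = 0.26·1.907 + 0.55·1.611 = 1.3819.

€1.38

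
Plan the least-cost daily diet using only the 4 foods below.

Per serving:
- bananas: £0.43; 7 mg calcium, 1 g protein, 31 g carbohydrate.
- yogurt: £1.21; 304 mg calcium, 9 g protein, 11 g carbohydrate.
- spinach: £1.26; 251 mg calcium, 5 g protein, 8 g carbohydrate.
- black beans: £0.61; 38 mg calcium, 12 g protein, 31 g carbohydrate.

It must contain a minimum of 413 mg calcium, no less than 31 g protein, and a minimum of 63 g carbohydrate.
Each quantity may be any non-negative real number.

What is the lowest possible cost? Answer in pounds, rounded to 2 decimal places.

This is a linear program. Let x1 = servings of bananas, x2 = servings of yogurt, x3 = servings of spinach, x4 = servings of black beans.
min 0.43x1 + 1.21x2 + 1.26x3 + 0.61x4 with:
  7x1 + 304x2 + 251x3 + 38x4 ≥ 413   (calcium)
  1x1 + 9x2 + 5x3 + 12x4 ≥ 31   (protein)
  31x1 + 11x2 + 8x3 + 31x4 ≥ 63   (carbohydrate)
  x1, x2, x3, x4 ≥ 0.
The minimum-cost mix takes nothing from bananas, spinach — only yogurt, black beans. There the calcium and protein constraints are tight.
So yogurt = 1.143 servings, black beans = 1.726 servings.
Objective = 1.21·1.143 + 0.61·1.726 = 2.4359.

£2.44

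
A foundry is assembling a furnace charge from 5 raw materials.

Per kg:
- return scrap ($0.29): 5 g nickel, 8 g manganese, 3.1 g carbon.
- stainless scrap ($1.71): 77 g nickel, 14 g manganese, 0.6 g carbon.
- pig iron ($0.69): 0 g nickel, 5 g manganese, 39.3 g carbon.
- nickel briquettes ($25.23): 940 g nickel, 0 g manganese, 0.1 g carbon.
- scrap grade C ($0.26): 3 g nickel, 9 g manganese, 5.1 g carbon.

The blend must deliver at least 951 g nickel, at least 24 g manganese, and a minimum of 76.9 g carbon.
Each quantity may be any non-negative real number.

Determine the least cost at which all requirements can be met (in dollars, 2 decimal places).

Set it up as a linear program. Let x1 = kg of return scrap, x2 = kg of stainless scrap, x3 = kg of pig iron, x4 = kg of nickel briquettes, x5 = kg of scrap grade C.
Minimize 0.29x1 + 1.71x2 + 0.69x3 + 25.23x4 + 0.26x5 s.t.:
  5x1 + 77x2 + 940x4 + 3x5 ≥ 951   (nickel)
  8x1 + 14x2 + 5x3 + 9x5 ≥ 24   (manganese)
  3.1x1 + 0.6x2 + 39.3x3 + 0.1x4 + 5.1x5 ≥ 76.9   (carbon)
  x1, x2, x3, x4, x5 ≥ 0.
At the optimum only stainless scrap, pig iron are positive (return scrap, nickel briquettes, scrap grade C = 0). The nickel and carbon requirements are met with equality.
Solving gives x2 = 12.35, x3 = 1.768.
Cost = 1.71·12.35 + 0.69·1.768 = 22.3384.

$22.34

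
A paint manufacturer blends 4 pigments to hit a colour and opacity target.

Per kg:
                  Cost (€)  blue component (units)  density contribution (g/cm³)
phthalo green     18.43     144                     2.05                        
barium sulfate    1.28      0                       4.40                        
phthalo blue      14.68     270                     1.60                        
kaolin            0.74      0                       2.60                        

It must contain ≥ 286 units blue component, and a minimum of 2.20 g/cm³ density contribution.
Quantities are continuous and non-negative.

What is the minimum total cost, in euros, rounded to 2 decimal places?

€15.69

This is a linear program. Let x1 = kg of phthalo green, x2 = kg of barium sulfate, x3 = kg of phthalo blue, x4 = kg of kaolin.
min 18.43x1 + 1.28x2 + 14.68x3 + 0.74x4 s.t.:
  144x1 + 270x3 ≥ 286   (blue component)
  2.05x1 + 4.4x2 + 1.6x3 + 2.6x4 ≥ 2.2   (density contribution)
  x1, x2, x3, x4 ≥ 0.
The minimum-cost mix takes nothing from phthalo green, barium sulfate — only phthalo blue, kaolin. There the blue component and density contribution constraints are tight.
Solving gives x3 = 1.059, x4 = 0.1943.
Cost = 14.68·1.059 + 0.74·0.1943 = 15.6899.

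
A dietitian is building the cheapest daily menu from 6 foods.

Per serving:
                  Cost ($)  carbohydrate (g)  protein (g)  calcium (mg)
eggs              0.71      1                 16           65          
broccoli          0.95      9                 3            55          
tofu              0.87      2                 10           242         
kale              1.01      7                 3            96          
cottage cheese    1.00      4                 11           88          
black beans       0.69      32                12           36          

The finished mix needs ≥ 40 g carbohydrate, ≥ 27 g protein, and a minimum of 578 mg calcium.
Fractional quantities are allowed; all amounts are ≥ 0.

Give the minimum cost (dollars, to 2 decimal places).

This is a linear program. Let x1 = servings of eggs, x2 = servings of broccoli, x3 = servings of tofu, x4 = servings of kale, x5 = servings of cottage cheese, x6 = servings of black beans.
Minimise 0.71x1 + 0.95x2 + 0.87x3 + 1.01x4 + 1x5 + 0.69x6 s.t.:
  1x1 + 9x2 + 2x3 + 7x4 + 4x5 + 32x6 ≥ 40   (carbohydrate)
  16x1 + 3x2 + 10x3 + 3x4 + 11x5 + 12x6 ≥ 27   (protein)
  65x1 + 55x2 + 242x3 + 96x4 + 88x5 + 36x6 ≥ 578   (calcium)
  x1, x2, x3, x4, x5, x6 ≥ 0.
The optimal basis is {tofu, black beans}; eggs, broccoli, kale, cottage cheese drop out. The carbohydrate and calcium requirements are met with equality.
Solving gives x3 = 2.223, x6 = 1.111.
Objective = 0.87·2.223 + 0.69·1.111 = 2.7006.

$2.70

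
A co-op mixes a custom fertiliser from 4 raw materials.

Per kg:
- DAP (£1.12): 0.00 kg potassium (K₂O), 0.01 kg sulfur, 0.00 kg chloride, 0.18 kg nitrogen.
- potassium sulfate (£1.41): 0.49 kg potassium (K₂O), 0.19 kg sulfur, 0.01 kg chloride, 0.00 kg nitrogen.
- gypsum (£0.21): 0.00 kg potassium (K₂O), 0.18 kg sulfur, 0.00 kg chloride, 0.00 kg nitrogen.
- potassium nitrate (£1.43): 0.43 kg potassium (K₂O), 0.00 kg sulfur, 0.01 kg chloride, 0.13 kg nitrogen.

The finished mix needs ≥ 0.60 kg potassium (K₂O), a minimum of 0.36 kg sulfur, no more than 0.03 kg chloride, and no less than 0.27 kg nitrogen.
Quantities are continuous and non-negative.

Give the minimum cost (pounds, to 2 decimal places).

Let x1 = kg of DAP, x2 = kg of potassium sulfate, x3 = kg of gypsum, x4 = kg of potassium nitrate.
Minimise 1.12x1 + 1.41x2 + 0.21x3 + 1.43x4 s.t.:
  0.49x2 + 0.43x4 ≥ 0.6   (potassium (K₂O))
  0.01x1 + 0.19x2 + 0.18x3 ≥ 0.36   (sulfur)
  0.01x2 + 0.01x4 ≤ 0.03   (chloride)
  0.18x1 + 0.13x4 ≥ 0.27   (nitrogen)
  x1, x2, x3, x4 ≥ 0.
At the optimum only DAP, gypsum, potassium nitrate are positive (potassium sulfate = 0). Binding constraints: potassium (K₂O), sulfur, nitrogen.
Optimal quantities: DAP = 0.4922 kg, gypsum = 1.973 kg, potassium nitrate = 1.395 kg.
Hence cost = 1.12·0.4922 + 0.21·1.973 + 1.43·1.395 = £2.9604.

£2.96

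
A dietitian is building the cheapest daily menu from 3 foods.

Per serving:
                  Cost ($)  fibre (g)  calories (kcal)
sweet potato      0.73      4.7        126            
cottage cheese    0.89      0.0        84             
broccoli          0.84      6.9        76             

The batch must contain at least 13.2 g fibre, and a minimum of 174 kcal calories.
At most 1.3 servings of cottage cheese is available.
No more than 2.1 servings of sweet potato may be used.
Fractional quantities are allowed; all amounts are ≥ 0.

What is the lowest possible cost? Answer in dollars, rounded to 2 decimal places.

$1.67

This is a linear program. Let x1 = servings of sweet potato, x2 = servings of cottage cheese, x3 = servings of broccoli.
min 0.73x1 + 0.89x2 + 0.84x3 s.t.:
  4.7x1 + 6.9x3 ≥ 13.2   (fibre)
  126x1 + 84x2 + 76x3 ≥ 174   (calories)
  x2 ≤ 1.3
  x1 ≤ 2.1
  x1, x2, x3 ≥ 0.
At the optimum only sweet potato, broccoli are positive (cottage cheese = 0). Binding constraints: fibre and calories.
So sweet potato = 0.3854 servings, broccoli = 1.651 servings.
Hence cost = 0.73·0.3854 + 0.84·1.651 = $1.6682.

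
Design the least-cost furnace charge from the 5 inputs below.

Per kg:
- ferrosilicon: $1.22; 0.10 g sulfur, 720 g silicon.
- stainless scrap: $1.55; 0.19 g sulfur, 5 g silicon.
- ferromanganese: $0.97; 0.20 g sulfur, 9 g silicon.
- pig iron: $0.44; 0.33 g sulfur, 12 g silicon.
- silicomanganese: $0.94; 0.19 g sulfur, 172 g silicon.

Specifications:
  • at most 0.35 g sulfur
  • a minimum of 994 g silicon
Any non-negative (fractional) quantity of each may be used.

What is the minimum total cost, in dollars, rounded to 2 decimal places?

Let x1 = kg of ferrosilicon, x2 = kg of stainless scrap, x3 = kg of ferromanganese, x4 = kg of pig iron, x5 = kg of silicomanganese.
Minimize 1.22x1 + 1.55x2 + 0.97x3 + 0.44x4 + 0.94x5 subject to:
  0.1x1 + 0.19x2 + 0.2x3 + 0.33x4 + 0.19x5 ≤ 0.35   (sulfur)
  720x1 + 5x2 + 9x3 + 12x4 + 172x5 ≥ 994   (silicon)
  x1, x2, x3, x4, x5 ≥ 0.
At the optimum only ferrosilicon is positive (stainless scrap, ferromanganese, pig iron, silicomanganese = 0). Binding constraint: silicon.
Optimal quantities: ferrosilicon = 1.381 kg.
Hence cost = 1.22·1.381 = $1.6848.

$1.68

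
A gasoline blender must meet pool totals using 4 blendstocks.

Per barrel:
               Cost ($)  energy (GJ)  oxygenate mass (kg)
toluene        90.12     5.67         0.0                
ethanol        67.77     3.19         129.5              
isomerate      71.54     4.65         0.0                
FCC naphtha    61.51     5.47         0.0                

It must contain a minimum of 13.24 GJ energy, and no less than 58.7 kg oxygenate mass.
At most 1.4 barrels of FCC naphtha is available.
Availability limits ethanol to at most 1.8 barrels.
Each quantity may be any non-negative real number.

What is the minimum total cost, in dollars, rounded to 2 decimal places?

$180.47

This is a linear program. Let x1 = barrels of toluene, x2 = barrels of ethanol, x3 = barrels of isomerate, x4 = barrels of FCC naphtha.
Minimise 90.12x1 + 67.77x2 + 71.54x3 + 61.51x4 s.t.:
  5.67x1 + 3.19x2 + 4.65x3 + 5.47x4 ≥ 13.24   (energy)
  129.5x2 ≥ 58.7   (oxygenate mass)
  x4 ≤ 1.4
  x2 ≤ 1.8
  x1, x2, x3, x4 ≥ 0.
The minimum-cost mix takes nothing from toluene — only ethanol, isomerate, FCC naphtha. There the energy, oxygenate mass, the FCC naphtha cap constraints are tight.
That vertex is x2 = 0.4533, x3 = 0.8895, x4 = 1.4.
Hence cost = 67.77·0.4533 + 71.54·0.8895 + 61.51·1.4 = $180.4690.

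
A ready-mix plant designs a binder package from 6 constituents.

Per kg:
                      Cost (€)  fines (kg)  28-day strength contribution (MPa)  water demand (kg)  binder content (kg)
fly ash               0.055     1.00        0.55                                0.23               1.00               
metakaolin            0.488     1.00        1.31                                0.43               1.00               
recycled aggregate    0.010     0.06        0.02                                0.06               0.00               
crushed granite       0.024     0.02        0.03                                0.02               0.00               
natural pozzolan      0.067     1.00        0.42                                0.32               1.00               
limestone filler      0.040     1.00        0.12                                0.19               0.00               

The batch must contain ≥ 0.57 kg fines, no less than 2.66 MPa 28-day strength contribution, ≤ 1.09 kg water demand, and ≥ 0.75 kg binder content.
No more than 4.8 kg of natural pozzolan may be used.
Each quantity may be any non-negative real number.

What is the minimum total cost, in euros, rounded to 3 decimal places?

Let x1 = kg of fly ash, x2 = kg of metakaolin, x3 = kg of recycled aggregate, x4 = kg of crushed granite, x5 = kg of natural pozzolan, x6 = kg of limestone filler.
Minimize 0.055x1 + 0.488x2 + 0.01x3 + 0.024x4 + 0.067x5 + 0.04x6 s.t.:
  1x1 + 1x2 + 0.06x3 + 0.02x4 + 1x5 + 1x6 ≥ 0.57   (fines)
  0.55x1 + 1.31x2 + 0.02x3 + 0.03x4 + 0.42x5 + 0.12x6 ≥ 2.66   (28-day strength contribution)
  0.23x1 + 0.43x2 + 0.06x3 + 0.02x4 + 0.32x5 + 0.19x6 ≤ 1.09   (water demand)
  1x1 + 1x2 + 1x5 ≥ 0.75   (binder content)
  x5 ≤ 4.8
  x1, x2, x3, x4, x5, x6 ≥ 0.
At the optimum only fly ash, metakaolin are positive (recycled aggregate, crushed granite, natural pozzolan, limestone filler = 0). Binding constraints: 28-day strength contribution and water demand.
So fly ash = 4.384 kg, metakaolin = 0.1898 kg.
Objective = 0.055·4.384 + 0.488·0.1898 = 0.33374.

€0.334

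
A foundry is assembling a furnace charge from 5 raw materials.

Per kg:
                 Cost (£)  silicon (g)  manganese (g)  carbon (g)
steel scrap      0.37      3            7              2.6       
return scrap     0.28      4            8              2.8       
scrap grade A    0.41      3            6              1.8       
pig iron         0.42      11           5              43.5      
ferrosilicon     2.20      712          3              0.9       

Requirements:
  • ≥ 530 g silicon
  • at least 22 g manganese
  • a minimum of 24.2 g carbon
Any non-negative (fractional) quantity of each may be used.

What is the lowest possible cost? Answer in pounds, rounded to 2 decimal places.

Set it up as a linear program. Let x1 = kg of steel scrap, x2 = kg of return scrap, x3 = kg of scrap grade A, x4 = kg of pig iron, x5 = kg of ferrosilicon.
Minimize 0.37x1 + 0.28x2 + 0.41x3 + 0.42x4 + 2.2x5 with:
  3x1 + 4x2 + 3x3 + 11x4 + 712x5 ≥ 530   (silicon)
  7x1 + 8x2 + 6x3 + 5x4 + 3x5 ≥ 22   (manganese)
  2.6x1 + 2.8x2 + 1.8x3 + 43.5x4 + 0.9x5 ≥ 24.2   (carbon)
  x1, x2, x3, x4, x5 ≥ 0.
The optimal basis is {return scrap, pig iron, ferrosilicon}; steel scrap, scrap grade A drop out. There the silicon, manganese, carbon constraints are tight.
Optimal quantities: return scrap = 2.229 kg, pig iron = 0.3978 kg, ferrosilicon = 0.7257 kg.
Hence cost = 0.28·2.229 + 0.42·0.3978 + 2.2·0.7257 = £2.3877.

£2.39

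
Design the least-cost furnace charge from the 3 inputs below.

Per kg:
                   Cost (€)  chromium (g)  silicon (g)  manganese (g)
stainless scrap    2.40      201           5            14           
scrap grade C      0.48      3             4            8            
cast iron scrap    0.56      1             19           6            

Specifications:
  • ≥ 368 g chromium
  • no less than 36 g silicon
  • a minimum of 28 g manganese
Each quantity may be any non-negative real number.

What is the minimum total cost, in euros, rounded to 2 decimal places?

€5.17

This is a linear program. Let x1 = kg of stainless scrap, x2 = kg of scrap grade C, x3 = kg of cast iron scrap.
Minimize 2.4x1 + 0.48x2 + 0.56x3 subject to:
  201x1 + 3x2 + 1x3 ≥ 368   (chromium)
  5x1 + 4x2 + 19x3 ≥ 36   (silicon)
  14x1 + 8x2 + 6x3 ≥ 28   (manganese)
  x1, x2, x3 ≥ 0.
The minimum-cost mix takes nothing from scrap grade C — only stainless scrap, cast iron scrap. Binding constraints: chromium and silicon.
Solving gives x1 = 1.824, x3 = 1.415.
Objective = 2.4·1.824 + 0.56·1.415 = 5.1700.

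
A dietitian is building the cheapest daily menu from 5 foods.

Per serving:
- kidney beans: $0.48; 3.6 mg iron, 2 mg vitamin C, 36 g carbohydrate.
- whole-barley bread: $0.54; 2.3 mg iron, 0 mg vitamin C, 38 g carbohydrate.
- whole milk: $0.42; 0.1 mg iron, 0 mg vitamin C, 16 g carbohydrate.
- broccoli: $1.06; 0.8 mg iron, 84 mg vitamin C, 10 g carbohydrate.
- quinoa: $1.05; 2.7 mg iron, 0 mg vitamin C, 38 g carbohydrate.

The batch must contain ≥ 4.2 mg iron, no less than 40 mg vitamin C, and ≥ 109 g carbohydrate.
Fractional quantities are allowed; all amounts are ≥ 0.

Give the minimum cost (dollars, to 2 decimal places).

$1.83

Let x1 = servings of kidney beans, x2 = servings of whole-barley bread, x3 = servings of whole milk, x4 = servings of broccoli, x5 = servings of quinoa.
Minimise 0.48x1 + 0.54x2 + 0.42x3 + 1.06x4 + 1.05x5 with:
  3.6x1 + 2.3x2 + 0.1x3 + 0.8x4 + 2.7x5 ≥ 4.2   (iron)
  2x1 + 84x4 ≥ 40   (vitamin C)
  36x1 + 38x2 + 16x3 + 10x4 + 38x5 ≥ 109   (carbohydrate)
  x1, x2, x3, x4, x5 ≥ 0.
At the optimum only kidney beans, broccoli are positive (whole-barley bread, whole milk, quinoa = 0). The vitamin C and carbohydrate requirements are met with equality.
Solving gives x1 = 2.915, x4 = 0.4068.
Objective = 0.48·2.915 + 1.06·0.4068 = 1.8304.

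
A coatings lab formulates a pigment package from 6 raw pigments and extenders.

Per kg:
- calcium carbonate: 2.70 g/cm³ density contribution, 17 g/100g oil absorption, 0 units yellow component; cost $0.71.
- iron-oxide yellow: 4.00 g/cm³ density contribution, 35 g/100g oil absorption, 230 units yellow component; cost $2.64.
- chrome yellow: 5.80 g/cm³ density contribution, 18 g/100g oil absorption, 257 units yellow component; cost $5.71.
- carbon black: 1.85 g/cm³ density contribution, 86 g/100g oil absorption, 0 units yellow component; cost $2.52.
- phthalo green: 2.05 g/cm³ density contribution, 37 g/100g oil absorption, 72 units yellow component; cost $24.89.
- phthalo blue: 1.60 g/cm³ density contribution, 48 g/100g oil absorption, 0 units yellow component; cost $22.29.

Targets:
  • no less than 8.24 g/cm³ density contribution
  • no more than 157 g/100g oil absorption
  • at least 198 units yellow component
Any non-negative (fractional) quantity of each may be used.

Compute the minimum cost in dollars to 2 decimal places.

Let x1 = kg of calcium carbonate, x2 = kg of iron-oxide yellow, x3 = kg of chrome yellow, x4 = kg of carbon black, x5 = kg of phthalo green, x6 = kg of phthalo blue.
Minimise 0.71x1 + 2.64x2 + 5.71x3 + 2.52x4 + 24.89x5 + 22.29x6 subject to:
  2.7x1 + 4x2 + 5.8x3 + 1.85x4 + 2.05x5 + 1.6x6 ≥ 8.24   (density contribution)
  17x1 + 35x2 + 18x3 + 86x4 + 37x5 + 48x6 ≤ 157   (oil absorption)
  230x2 + 257x3 + 72x5 ≥ 198   (yellow component)
  x1, x2, x3, x4, x5, x6 ≥ 0.
The optimal basis is {calcium carbonate, iron-oxide yellow}; chrome yellow, carbon black, phthalo green, phthalo blue drop out. There the density contribution and yellow component constraints are tight.
That vertex is x1 = 1.776, x2 = 0.8609.
Total cost: 0.71·1.776 + 2.64·0.8609 = 3.5337.

$3.53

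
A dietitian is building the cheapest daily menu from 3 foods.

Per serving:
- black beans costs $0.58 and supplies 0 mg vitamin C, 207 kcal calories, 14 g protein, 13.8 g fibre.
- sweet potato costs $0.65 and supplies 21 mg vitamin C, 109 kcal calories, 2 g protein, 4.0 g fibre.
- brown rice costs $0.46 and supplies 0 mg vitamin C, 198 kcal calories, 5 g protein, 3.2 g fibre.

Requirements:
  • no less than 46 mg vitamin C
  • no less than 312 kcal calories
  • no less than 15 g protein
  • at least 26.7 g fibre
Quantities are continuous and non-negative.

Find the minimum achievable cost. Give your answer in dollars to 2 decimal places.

Treat it as an LP. Let x1 = servings of black beans, x2 = servings of sweet potato, x3 = servings of brown rice.
Minimize 0.58x1 + 0.65x2 + 0.46x3 subject to:
  21x2 ≥ 46   (vitamin C)
  207x1 + 109x2 + 198x3 ≥ 312   (calories)
  14x1 + 2x2 + 5x3 ≥ 15   (protein)
  13.8x1 + 4x2 + 3.2x3 ≥ 26.7   (fibre)
  x1, x2, x3 ≥ 0.
At the optimum only black beans, sweet potato are positive (brown rice = 0). The vitamin C and fibre requirements are met with equality.
Solving gives x1 = 1.3, x2 = 2.19.
Cost = 0.58·1.3 + 0.65·2.19 = 2.1775.

$2.18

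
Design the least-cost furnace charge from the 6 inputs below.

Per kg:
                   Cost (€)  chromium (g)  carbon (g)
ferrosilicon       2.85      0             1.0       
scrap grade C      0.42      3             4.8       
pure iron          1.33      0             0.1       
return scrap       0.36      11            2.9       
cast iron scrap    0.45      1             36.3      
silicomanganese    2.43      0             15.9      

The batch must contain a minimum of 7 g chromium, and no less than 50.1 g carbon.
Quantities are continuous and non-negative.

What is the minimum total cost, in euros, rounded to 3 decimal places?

€0.788

Let x1 = kg of ferrosilicon, x2 = kg of scrap grade C, x3 = kg of pure iron, x4 = kg of return scrap, x5 = kg of cast iron scrap, x6 = kg of silicomanganese.
min 2.85x1 + 0.42x2 + 1.33x3 + 0.36x4 + 0.45x5 + 2.43x6 s.t.:
  3x2 + 11x4 + 1x5 ≥ 7   (chromium)
  1x1 + 4.8x2 + 0.1x3 + 2.9x4 + 36.3x5 + 15.9x6 ≥ 50.1   (carbon)
  x1, x2, x3, x4, x5, x6 ≥ 0.
The optimal basis is {return scrap, cast iron scrap}; ferrosilicon, scrap grade C, pure iron, silicomanganese drop out. Binding constraints: chromium and carbon.
So return scrap = 0.5146 kg, cast iron scrap = 1.339 kg.
Objective = 0.36·0.5146 + 0.45·1.339 = 0.78781.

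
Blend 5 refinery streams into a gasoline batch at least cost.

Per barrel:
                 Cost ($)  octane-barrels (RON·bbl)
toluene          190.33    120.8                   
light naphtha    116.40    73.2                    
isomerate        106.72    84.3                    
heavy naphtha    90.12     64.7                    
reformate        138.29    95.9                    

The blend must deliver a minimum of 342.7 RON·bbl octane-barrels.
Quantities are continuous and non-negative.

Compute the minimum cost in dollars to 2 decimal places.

$433.84

Set it up as a linear program. Let x1 = barrels of toluene, x2 = barrels of light naphtha, x3 = barrels of isomerate, x4 = barrels of heavy naphtha, x5 = barrels of reformate.
Minimize 190.33x1 + 116.4x2 + 106.72x3 + 90.12x4 + 138.29x5 subject to:
  120.8x1 + 73.2x2 + 84.3x3 + 64.7x4 + 95.9x5 ≥ 342.7   (octane-barrels)
  x1, x2, x3, x4, x5 ≥ 0.
The cheapest feasible vertex uses only isomerate; toluene, light naphtha, heavy naphtha, reformate are not used. Binding constraint: octane-barrels.
That vertex is x3 = 4.0652.
Total cost: 106.72·4.0652 = 433.8381.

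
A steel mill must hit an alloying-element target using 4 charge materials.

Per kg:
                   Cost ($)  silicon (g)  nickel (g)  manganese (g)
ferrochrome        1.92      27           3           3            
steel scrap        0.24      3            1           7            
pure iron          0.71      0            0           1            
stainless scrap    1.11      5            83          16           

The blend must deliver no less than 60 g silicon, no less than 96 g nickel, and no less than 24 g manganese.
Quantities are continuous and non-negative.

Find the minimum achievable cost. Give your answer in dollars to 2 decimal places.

This is a linear program. Let x1 = kg of ferrochrome, x2 = kg of steel scrap, x3 = kg of pure iron, x4 = kg of stainless scrap.
Minimize 1.92x1 + 0.24x2 + 0.71x3 + 1.11x4 subject to:
  27x1 + 3x2 + 5x4 ≥ 60   (silicon)
  3x1 + 1x2 + 83x4 ≥ 96   (nickel)
  3x1 + 7x2 + 1x3 + 16x4 ≥ 24   (manganese)
  x1, x2, x3, x4 ≥ 0.
The minimum-cost mix takes nothing from pure iron — only ferrochrome, steel scrap, stainless scrap. The silicon, nickel, manganese requirements are met with equality.
Optimal quantities: ferrochrome = 2.012 kg, steel scrap = 0.09147 kg, stainless scrap = 1.083 kg.
Total cost: 1.92·2.012 + 0.24·0.09147 + 1.11·1.083 = 5.0871.

$5.09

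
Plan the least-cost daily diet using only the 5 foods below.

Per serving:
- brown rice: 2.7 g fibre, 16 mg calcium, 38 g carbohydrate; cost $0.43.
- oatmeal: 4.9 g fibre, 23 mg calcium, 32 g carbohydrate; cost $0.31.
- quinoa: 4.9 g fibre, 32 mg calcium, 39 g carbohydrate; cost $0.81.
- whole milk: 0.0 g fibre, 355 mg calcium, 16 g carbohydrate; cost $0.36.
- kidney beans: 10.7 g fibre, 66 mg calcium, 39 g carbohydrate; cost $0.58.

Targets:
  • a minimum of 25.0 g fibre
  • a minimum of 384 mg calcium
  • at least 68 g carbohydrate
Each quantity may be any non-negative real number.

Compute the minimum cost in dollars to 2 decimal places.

$1.59

Set it up as a linear program. Let x1 = servings of brown rice, x2 = servings of oatmeal, x3 = servings of quinoa, x4 = servings of whole milk, x5 = servings of kidney beans.
min 0.43x1 + 0.31x2 + 0.81x3 + 0.36x4 + 0.58x5 with:
  2.7x1 + 4.9x2 + 4.9x3 + 10.7x5 ≥ 25   (fibre)
  16x1 + 23x2 + 32x3 + 355x4 + 66x5 ≥ 384   (calcium)
  38x1 + 32x2 + 39x3 + 16x4 + 39x5 ≥ 68   (carbohydrate)
  x1, x2, x3, x4, x5 ≥ 0.
The minimum-cost mix takes nothing from brown rice, oatmeal, quinoa — only whole milk, kidney beans. Binding constraints: fibre and calcium.
Optimal quantities: whole milk = 0.6473 servings, kidney beans = 2.336 servings.
Hence cost = 0.36·0.6473 + 0.58·2.336 = $1.5879.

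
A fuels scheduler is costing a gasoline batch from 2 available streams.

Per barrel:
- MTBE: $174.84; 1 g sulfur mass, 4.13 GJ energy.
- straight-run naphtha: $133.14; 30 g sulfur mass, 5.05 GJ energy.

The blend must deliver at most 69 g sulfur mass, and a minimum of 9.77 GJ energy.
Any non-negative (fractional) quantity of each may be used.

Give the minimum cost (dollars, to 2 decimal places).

Let x1 = barrels of MTBE, x2 = barrels of straight-run naphtha.
Minimise 174.84x1 + 133.14x2 with:
  1x1 + 30x2 ≤ 69   (sulfur mass)
  4.13x1 + 5.05x2 ≥ 9.77   (energy)
  x1, x2 ≥ 0.
The optimal basis is {straight-run naphtha}; MTBE drops out. Binding constraint: energy.
That vertex is x2 = 1.93465.
Cost = 133.14·1.93465 = 257.5793.

$257.58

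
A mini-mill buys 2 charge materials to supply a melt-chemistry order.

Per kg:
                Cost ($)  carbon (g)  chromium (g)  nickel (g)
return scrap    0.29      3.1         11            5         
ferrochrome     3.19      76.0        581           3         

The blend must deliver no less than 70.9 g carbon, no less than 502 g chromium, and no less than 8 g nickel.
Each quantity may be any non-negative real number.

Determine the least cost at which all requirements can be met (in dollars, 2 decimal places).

$3.15

Set it up as a linear program. Let x1 = kg of return scrap, x2 = kg of ferrochrome.
Minimize 0.29x1 + 3.19x2 subject to:
  3.1x1 + 76x2 ≥ 70.9   (carbon)
  11x1 + 581x2 ≥ 502   (chromium)
  5x1 + 3x2 ≥ 8   (nickel)
  x1, x2 ≥ 0.
Both inputs are positive at the optimum. Binding constraints: carbon and nickel.
So return scrap = 1.066 kg, ferrochrome = 0.8894 kg.
Hence cost = 0.29·1.066 + 3.19·0.8894 = $3.1463.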